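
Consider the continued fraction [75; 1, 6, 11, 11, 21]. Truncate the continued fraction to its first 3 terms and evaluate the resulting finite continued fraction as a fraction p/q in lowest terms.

531/7

Starting at the tail and folding back:
Start with 6.
1 + 1/(6/1) = 1 + 1/6 = 7/6
75 + 1/(7/6) = 75 + 6/7 = 531/7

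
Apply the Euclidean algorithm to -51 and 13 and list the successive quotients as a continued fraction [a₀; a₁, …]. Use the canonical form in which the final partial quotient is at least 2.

[-4; 13]

Repeatedly divide and take the remainder:
-51 ÷ 13 → quotient -4, remainder 1
13 ÷ 1 → quotient 13, remainder 0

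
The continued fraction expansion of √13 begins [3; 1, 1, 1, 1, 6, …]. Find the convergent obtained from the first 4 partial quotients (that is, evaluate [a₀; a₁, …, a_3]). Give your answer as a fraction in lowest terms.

11/3

Compute successive convergents:
a_0 = 3: 3/1
a_1 = 1: 4/1
a_2 = 1: 7/2
a_3 = 1: 11/3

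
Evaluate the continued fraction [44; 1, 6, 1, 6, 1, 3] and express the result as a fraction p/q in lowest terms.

Compute successive convergents:
a_0 = 44: 44/1
a_1 = 1: 45/1
a_2 = 6: 314/7
a_3 = 1: 359/8
a_4 = 6: 2468/55
a_5 = 1: 2827/63
a_6 = 3: 10949/244

10949/244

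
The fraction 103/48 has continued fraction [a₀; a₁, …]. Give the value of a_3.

Apply division with remainder until the remainder is 0:
103 = 2·48 + 7, so a_0 = 2
48 = 6·7 + 6, so a_1 = 6
7 = 1·6 + 1, so a_2 = 1
6 = 6·1 + 0, so a_3 = 6

6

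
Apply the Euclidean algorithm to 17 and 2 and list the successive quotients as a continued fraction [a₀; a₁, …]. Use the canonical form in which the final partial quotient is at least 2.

Repeatedly divide and take the remainder:
17 ÷ 2 → quotient 8, remainder 1
2 ÷ 1 → quotient 2, remainder 0

[8; 2]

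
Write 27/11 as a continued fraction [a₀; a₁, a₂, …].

Run the Euclidean algorithm, recording each quotient:
27 = 2·11 + 5, so a_0 = 2
11 = 2·5 + 1, so a_1 = 2
5 = 5·1 + 0, so a_2 = 5

[2; 2, 5]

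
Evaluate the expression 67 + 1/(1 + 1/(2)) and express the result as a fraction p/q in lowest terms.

Use the convergent recurrence hₖ = aₖ·hₖ₋₁ + hₖ₋₂ (and likewise for the denominators kₖ):
a_0 = 67: 67/1
a_1 = 1: 68/1
a_2 = 2: 203/3

203/3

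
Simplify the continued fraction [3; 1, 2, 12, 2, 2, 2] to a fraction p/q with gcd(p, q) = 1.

1687/459

Collapse the nested fraction from the inside out:
Start with 2.
2 + 1/(2/1) = 2 + 1/2 = 5/2
2 + 1/(5/2) = 2 + 2/5 = 12/5
12 + 1/(12/5) = 12 + 5/12 = 149/12
2 + 1/(149/12) = 2 + 12/149 = 310/149
1 + 1/(310/149) = 1 + 149/310 = 459/310
3 + 1/(459/310) = 3 + 310/459 = 1687/459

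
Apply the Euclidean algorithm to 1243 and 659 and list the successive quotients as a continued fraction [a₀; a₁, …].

Apply division with remainder until the remainder is 0:
⌊1243/659⌋ = 1, remainder 584
⌊659/584⌋ = 1, remainder 75
⌊584/75⌋ = 7, remainder 59
⌊75/59⌋ = 1, remainder 16
⌊59/16⌋ = 3, remainder 11
⌊16/11⌋ = 1, remainder 5
⌊11/5⌋ = 2, remainder 1
⌊5/1⌋ = 5, remainder 0

[1; 1, 7, 1, 3, 1, 2, 5]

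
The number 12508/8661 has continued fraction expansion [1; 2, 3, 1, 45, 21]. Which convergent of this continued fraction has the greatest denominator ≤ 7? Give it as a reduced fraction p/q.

List convergents until the denominator exceeds the bound:
a_0 = 1: 1/1  (≤ bound)
a_1 = 2: 3/2  (≤ bound)
a_2 = 3: 10/7  (≤ bound)
a_3 = 1: 13/9  (> 7, stop)

10/7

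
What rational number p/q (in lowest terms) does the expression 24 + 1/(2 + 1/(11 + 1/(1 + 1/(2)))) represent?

a_0 = 24: 24/1
a_1 = 2: 49/2
a_2 = 11: 563/23
a_3 = 1: 612/25
a_4 = 2: 1787/73

1787/73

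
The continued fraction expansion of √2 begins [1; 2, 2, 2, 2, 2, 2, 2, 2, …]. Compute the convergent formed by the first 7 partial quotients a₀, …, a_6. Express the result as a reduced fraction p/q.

239/169

Starting at the tail and folding back:
Start with 2.
2 + 1/(2/1) = 2 + 1/2 = 5/2
2 + 1/(5/2) = 2 + 2/5 = 12/5
2 + 1/(12/5) = 2 + 5/12 = 29/12
2 + 1/(29/12) = 2 + 12/29 = 70/29
2 + 1/(70/29) = 2 + 29/70 = 169/70
1 + 1/(169/70) = 1 + 70/169 = 239/169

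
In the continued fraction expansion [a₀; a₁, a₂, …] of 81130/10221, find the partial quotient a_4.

Repeatedly divide and take the remainder:
81130 = 7·10221 + 9583, so a_0 = 7
10221 = 1·9583 + 638, so a_1 = 1
9583 = 15·638 + 13, so a_2 = 15
638 = 49·13 + 1, so a_3 = 49
13 = 13·1 + 0, so a_4 = 13

13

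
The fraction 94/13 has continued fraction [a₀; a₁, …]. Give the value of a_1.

4

Run the Euclidean algorithm, recording each quotient:
94 ÷ 13 → quotient 7, remainder 3
13 ÷ 3 → quotient 4, remainder 1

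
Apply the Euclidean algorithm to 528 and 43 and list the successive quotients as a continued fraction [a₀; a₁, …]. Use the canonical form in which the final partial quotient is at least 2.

[12; 3, 1, 1, 2, 2]

528 ÷ 43 → quotient 12, remainder 12
43 ÷ 12 → quotient 3, remainder 7
12 ÷ 7 → quotient 1, remainder 5
7 ÷ 5 → quotient 1, remainder 2
5 ÷ 2 → quotient 2, remainder 1
2 ÷ 1 → quotient 2, remainder 0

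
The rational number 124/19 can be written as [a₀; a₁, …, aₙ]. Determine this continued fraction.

[6; 1, 1, 9]

Apply division with remainder until the remainder is 0:
124 = 6·19 + 10, so a_0 = 6
19 = 1·10 + 9, so a_1 = 1
10 = 1·9 + 1, so a_2 = 1
9 = 9·1 + 0, so a_3 = 9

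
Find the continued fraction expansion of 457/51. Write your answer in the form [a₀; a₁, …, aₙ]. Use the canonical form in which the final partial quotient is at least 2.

[8; 1, 24, 2]

Apply division with remainder until the remainder is 0:
⌊457/51⌋ = 8, remainder 49
⌊51/49⌋ = 1, remainder 2
⌊49/2⌋ = 24, remainder 1
⌊2/1⌋ = 2, remainder 0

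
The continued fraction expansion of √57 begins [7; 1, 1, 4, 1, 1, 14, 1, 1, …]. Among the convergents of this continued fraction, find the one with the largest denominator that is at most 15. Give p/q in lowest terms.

83/11

List convergents until the denominator exceeds the bound:
a_0 = 7: 7/1  (≤ bound)
a_1 = 1: 8/1  (≤ bound)
a_2 = 1: 15/2  (≤ bound)
a_3 = 4: 68/9  (≤ bound)
a_4 = 1: 83/11  (≤ bound)
a_5 = 1: 151/20  (> 15, stop)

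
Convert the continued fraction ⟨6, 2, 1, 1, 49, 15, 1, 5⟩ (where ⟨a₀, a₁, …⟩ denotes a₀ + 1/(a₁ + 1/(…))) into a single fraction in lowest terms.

Start with 5.
1 + 1/(5/1) = 1 + 1/5 = 6/5
15 + 1/(6/5) = 15 + 5/6 = 95/6
49 + 1/(95/6) = 49 + 6/95 = 4661/95
1 + 1/(4661/95) = 1 + 95/4661 = 4756/4661
1 + 1/(4756/4661) = 1 + 4661/4756 = 9417/4756
2 + 1/(9417/4756) = 2 + 4756/9417 = 23590/9417
6 + 1/(23590/9417) = 6 + 9417/23590 = 150957/23590

150957/23590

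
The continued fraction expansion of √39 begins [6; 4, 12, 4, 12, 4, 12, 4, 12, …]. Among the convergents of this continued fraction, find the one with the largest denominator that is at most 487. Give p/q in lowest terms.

1249/200

a_0 = 6: 6/1  (≤ bound)
a_1 = 4: 25/4  (≤ bound)
a_2 = 12: 306/49  (≤ bound)
a_3 = 4: 1249/200  (≤ bound)
a_4 = 12: 15294/2449  (> 487, stop)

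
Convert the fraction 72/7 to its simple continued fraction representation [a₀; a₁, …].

72 = 10·7 + 2, so a_0 = 10
7 = 3·2 + 1, so a_1 = 3
2 = 2·1 + 0, so a_2 = 2

[10; 3, 2]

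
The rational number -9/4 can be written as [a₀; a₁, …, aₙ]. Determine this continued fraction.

[-3; 1, 3]

Run the Euclidean algorithm, recording each quotient:
-9 = -3·4 + 3, so a_0 = -3
4 = 1·3 + 1, so a_1 = 1
3 = 3·1 + 0, so a_2 = 3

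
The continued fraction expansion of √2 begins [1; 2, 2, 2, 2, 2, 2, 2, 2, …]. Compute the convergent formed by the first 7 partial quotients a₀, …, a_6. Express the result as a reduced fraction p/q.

Start with 2.
2 + 1/(2/1) = 2 + 1/2 = 5/2
2 + 1/(5/2) = 2 + 2/5 = 12/5
2 + 1/(12/5) = 2 + 5/12 = 29/12
2 + 1/(29/12) = 2 + 12/29 = 70/29
2 + 1/(70/29) = 2 + 29/70 = 169/70
1 + 1/(169/70) = 1 + 70/169 = 239/169

239/169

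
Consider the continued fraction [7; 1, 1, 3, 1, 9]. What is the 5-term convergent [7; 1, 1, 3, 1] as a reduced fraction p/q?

Compute successive convergents:
a_0 = 7: 7/1
a_1 = 1: 8/1
a_2 = 1: 15/2
a_3 = 3: 53/7
a_4 = 1: 68/9

68/9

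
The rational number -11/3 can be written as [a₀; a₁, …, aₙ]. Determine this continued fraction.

[-4; 3]

-11 = -4·3 + 1, so a_0 = -4
3 = 3·1 + 0, so a_1 = 3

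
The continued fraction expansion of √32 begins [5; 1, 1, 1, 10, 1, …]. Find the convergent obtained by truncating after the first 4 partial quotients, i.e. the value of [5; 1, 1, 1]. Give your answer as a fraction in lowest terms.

Start with 1.
1 + 1/(1/1) = 1 + 1/1 = 2/1
1 + 1/(2/1) = 1 + 1/2 = 3/2
5 + 1/(3/2) = 5 + 2/3 = 17/3

17/3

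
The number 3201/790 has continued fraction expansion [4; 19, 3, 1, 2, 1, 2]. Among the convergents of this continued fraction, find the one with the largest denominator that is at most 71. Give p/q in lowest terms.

a_0 = 4: 4/1  (≤ bound)
a_1 = 19: 77/19  (≤ bound)
a_2 = 3: 235/58  (≤ bound)
a_3 = 1: 312/77  (> 71, stop)

235/58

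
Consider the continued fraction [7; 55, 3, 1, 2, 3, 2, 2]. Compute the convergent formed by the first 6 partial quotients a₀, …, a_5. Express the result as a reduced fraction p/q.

14352/2045

Use the convergent recurrence hₖ = aₖ·hₖ₋₁ + hₖ₋₂ (and likewise for the denominators kₖ):
a_0 = 7: 7/1
a_1 = 55: 386/55
a_2 = 3: 1165/166
a_3 = 1: 1551/221
a_4 = 2: 4267/608
a_5 = 3: 14352/2045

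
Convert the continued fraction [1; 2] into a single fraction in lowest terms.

Use the convergent recurrence hₖ = aₖ·hₖ₋₁ + hₖ₋₂ (and likewise for the denominators kₖ):
a_0 = 1: 1/1
a_1 = 2: 3/2

3/2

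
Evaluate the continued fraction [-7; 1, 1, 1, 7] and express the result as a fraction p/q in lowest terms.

Build up convergents one term at a time:
a_0 = -7: -7/1
a_1 = 1: -6/1
a_2 = 1: -13/2
a_3 = 1: -19/3
a_4 = 7: -146/23

-146/23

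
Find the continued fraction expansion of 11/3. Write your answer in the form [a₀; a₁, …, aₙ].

11 = 3·3 + 2, so a_0 = 3
3 = 1·2 + 1, so a_1 = 1
2 = 2·1 + 0, so a_2 = 2

[3; 1, 2]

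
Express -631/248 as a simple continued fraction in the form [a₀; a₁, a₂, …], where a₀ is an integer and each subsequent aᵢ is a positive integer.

⌊-631/248⌋ = -3, remainder 113
⌊248/113⌋ = 2, remainder 22
⌊113/22⌋ = 5, remainder 3
⌊22/3⌋ = 7, remainder 1
⌊3/1⌋ = 3, remainder 0

[-3; 2, 5, 7, 3]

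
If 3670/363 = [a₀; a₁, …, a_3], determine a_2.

Apply division with remainder until the remainder is 0:
⌊3670/363⌋ = 10, remainder 40
⌊363/40⌋ = 9, remainder 3
⌊40/3⌋ = 13, remainder 1

13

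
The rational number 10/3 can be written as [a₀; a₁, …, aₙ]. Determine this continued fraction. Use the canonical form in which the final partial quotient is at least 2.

Repeatedly divide and take the remainder:
10 = 3·3 + 1, so a_0 = 3
3 = 3·1 + 0, so a_1 = 3

[3; 3]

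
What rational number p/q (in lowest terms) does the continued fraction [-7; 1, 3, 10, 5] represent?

-1305/209

Start with 5.
10 + 1/(5/1) = 10 + 1/5 = 51/5
3 + 1/(51/5) = 3 + 5/51 = 158/51
1 + 1/(158/51) = 1 + 51/158 = 209/158
-7 + 1/(209/158) = -7 + 158/209 = -1305/209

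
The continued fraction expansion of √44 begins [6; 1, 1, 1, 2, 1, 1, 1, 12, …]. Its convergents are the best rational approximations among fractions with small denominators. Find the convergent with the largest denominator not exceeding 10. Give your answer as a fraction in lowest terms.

53/8

a_0 = 6: 6/1  (≤ bound)
a_1 = 1: 7/1  (≤ bound)
a_2 = 1: 13/2  (≤ bound)
a_3 = 1: 20/3  (≤ bound)
a_4 = 2: 53/8  (≤ bound)
a_5 = 1: 73/11  (> 10, stop)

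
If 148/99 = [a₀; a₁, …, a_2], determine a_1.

148 = 1·99 + 49, so a_0 = 1
99 = 2·49 + 1, so a_1 = 2

2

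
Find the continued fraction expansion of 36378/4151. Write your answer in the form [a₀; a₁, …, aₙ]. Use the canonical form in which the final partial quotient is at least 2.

36378 ÷ 4151 → quotient 8, remainder 3170
4151 ÷ 3170 → quotient 1, remainder 981
3170 ÷ 981 → quotient 3, remainder 227
981 ÷ 227 → quotient 4, remainder 73
227 ÷ 73 → quotient 3, remainder 8
73 ÷ 8 → quotient 9, remainder 1
8 ÷ 1 → quotient 8, remainder 0

[8; 1, 3, 4, 3, 9, 8]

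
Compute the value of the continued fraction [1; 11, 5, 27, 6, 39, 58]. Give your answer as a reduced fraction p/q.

22760167/20894356

Collapse the nested fraction from the inside out:
Start with 58.
39 + 1/(58/1) = 39 + 1/58 = 2263/58
6 + 1/(2263/58) = 6 + 58/2263 = 13636/2263
27 + 1/(13636/2263) = 27 + 2263/13636 = 370435/13636
5 + 1/(370435/13636) = 5 + 13636/370435 = 1865811/370435
11 + 1/(1865811/370435) = 11 + 370435/1865811 = 20894356/1865811
1 + 1/(20894356/1865811) = 1 + 1865811/20894356 = 22760167/20894356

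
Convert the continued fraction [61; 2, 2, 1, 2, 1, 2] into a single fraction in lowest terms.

4361/71

a_0 = 61: 61/1
a_1 = 2: 123/2
a_2 = 2: 307/5
a_3 = 1: 430/7
a_4 = 2: 1167/19
a_5 = 1: 1597/26
a_6 = 2: 4361/71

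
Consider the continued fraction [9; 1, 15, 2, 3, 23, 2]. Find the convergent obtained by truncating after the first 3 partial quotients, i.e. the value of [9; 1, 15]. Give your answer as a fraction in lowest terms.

159/16

Start with 15.
1 + 1/(15/1) = 1 + 1/15 = 16/15
9 + 1/(16/15) = 9 + 15/16 = 159/16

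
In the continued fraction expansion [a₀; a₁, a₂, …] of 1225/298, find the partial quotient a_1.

⌊1225/298⌋ = 4, remainder 33
⌊298/33⌋ = 9, remainder 1

9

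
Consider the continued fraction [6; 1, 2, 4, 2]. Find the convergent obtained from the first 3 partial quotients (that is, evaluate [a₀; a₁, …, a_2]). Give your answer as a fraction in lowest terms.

20/3

Start with 2.
1 + 1/(2/1) = 1 + 1/2 = 3/2
6 + 1/(3/2) = 6 + 2/3 = 20/3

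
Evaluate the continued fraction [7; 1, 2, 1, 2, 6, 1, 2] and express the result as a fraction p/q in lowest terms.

1793/232

Starting at the tail and folding back:
Start with 2.
1 + 1/(2/1) = 1 + 1/2 = 3/2
6 + 1/(3/2) = 6 + 2/3 = 20/3
2 + 1/(20/3) = 2 + 3/20 = 43/20
1 + 1/(43/20) = 1 + 20/43 = 63/43
2 + 1/(63/43) = 2 + 43/63 = 169/63
1 + 1/(169/63) = 1 + 63/169 = 232/169
7 + 1/(232/169) = 7 + 169/232 = 1793/232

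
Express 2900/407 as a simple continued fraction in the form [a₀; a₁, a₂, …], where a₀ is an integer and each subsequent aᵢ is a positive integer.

[7; 7, 1, 50]

2900 ÷ 407 → quotient 7, remainder 51
407 ÷ 51 → quotient 7, remainder 50
51 ÷ 50 → quotient 1, remainder 1
50 ÷ 1 → quotient 50, remainder 0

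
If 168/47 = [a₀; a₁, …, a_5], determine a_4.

Run the Euclidean algorithm, recording each quotient:
168 = 3·47 + 27, so a_0 = 3
47 = 1·27 + 20, so a_1 = 1
27 = 1·20 + 7, so a_2 = 1
20 = 2·7 + 6, so a_3 = 2
7 = 1·6 + 1, so a_4 = 1

1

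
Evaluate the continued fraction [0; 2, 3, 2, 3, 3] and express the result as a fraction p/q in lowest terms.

Compute successive convergents:
a_0 = 0: 0/1
a_1 = 2: 1/2
a_2 = 3: 3/7
a_3 = 2: 7/16
a_4 = 3: 24/55
a_5 = 3: 79/181

79/181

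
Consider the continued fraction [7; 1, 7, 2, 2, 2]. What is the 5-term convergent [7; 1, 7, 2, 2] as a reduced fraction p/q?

331/42

a_0 = 7: 7/1
a_1 = 1: 8/1
a_2 = 7: 63/8
a_3 = 2: 134/17
a_4 = 2: 331/42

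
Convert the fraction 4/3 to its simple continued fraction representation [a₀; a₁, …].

Apply division with remainder until the remainder is 0:
4 ÷ 3 → quotient 1, remainder 1
3 ÷ 1 → quotient 3, remainder 0

[1; 3]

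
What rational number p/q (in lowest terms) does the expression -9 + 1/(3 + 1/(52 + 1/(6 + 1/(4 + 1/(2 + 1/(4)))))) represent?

Collapse the nested fraction from the inside out:
Start with 4.
2 + 1/(4/1) = 2 + 1/4 = 9/4
4 + 1/(9/4) = 4 + 4/9 = 40/9
6 + 1/(40/9) = 6 + 9/40 = 249/40
52 + 1/(249/40) = 52 + 40/249 = 12988/249
3 + 1/(12988/249) = 3 + 249/12988 = 39213/12988
-9 + 1/(39213/12988) = -9 + 12988/39213 = -339929/39213

-339929/39213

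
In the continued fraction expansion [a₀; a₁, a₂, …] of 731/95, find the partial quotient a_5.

731 ÷ 95 → quotient 7, remainder 66
95 ÷ 66 → quotient 1, remainder 29
66 ÷ 29 → quotient 2, remainder 8
29 ÷ 8 → quotient 3, remainder 5
8 ÷ 5 → quotient 1, remainder 3
5 ÷ 3 → quotient 1, remainder 2

1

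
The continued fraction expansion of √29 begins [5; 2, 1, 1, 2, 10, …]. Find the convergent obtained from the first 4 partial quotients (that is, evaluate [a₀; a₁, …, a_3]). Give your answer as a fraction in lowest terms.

Build up convergents one term at a time:
a_0 = 5: 5/1
a_1 = 2: 11/2
a_2 = 1: 16/3
a_3 = 1: 27/5

27/5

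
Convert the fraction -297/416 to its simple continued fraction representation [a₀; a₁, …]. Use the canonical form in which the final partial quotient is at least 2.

Apply division with remainder until the remainder is 0:
-297 = -1·416 + 119, so a_0 = -1
416 = 3·119 + 59, so a_1 = 3
119 = 2·59 + 1, so a_2 = 2
59 = 59·1 + 0, so a_3 = 59

[-1; 3, 2, 59]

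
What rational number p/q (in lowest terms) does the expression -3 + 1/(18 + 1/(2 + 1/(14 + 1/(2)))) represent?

Compute successive convergents:
a_0 = -3: -3/1
a_1 = 18: -53/18
a_2 = 2: -109/37
a_3 = 14: -1579/536
a_4 = 2: -3267/1109

-3267/1109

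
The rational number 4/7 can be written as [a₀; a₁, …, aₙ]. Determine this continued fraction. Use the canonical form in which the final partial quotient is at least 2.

4 ÷ 7 → quotient 0, remainder 4
7 ÷ 4 → quotient 1, remainder 3
4 ÷ 3 → quotient 1, remainder 1
3 ÷ 1 → quotient 3, remainder 0

[0; 1, 1, 3]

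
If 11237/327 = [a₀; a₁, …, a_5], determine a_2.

1

⌊11237/327⌋ = 34, remainder 119
⌊327/119⌋ = 2, remainder 89
⌊119/89⌋ = 1, remainder 30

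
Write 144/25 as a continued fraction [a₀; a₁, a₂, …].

[5; 1, 3, 6]

144 ÷ 25 → quotient 5, remainder 19
25 ÷ 19 → quotient 1, remainder 6
19 ÷ 6 → quotient 3, remainder 1
6 ÷ 1 → quotient 6, remainder 0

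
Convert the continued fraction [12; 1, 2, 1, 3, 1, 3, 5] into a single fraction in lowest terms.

Use the convergent recurrence hₖ = aₖ·hₖ₋₁ + hₖ₋₂ (and likewise for the denominators kₖ):
a_0 = 12: 12/1
a_1 = 1: 13/1
a_2 = 2: 38/3
a_3 = 1: 51/4
a_4 = 3: 191/15
a_5 = 1: 242/19
a_6 = 3: 917/72
a_7 = 5: 4827/379

4827/379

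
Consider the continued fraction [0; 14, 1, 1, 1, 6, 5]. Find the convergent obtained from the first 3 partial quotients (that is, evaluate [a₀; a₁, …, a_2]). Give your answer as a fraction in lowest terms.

a_0 = 0: 0/1
a_1 = 14: 1/14
a_2 = 1: 1/15

1/15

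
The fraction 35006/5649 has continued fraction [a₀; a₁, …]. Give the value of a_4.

44

⌊35006/5649⌋ = 6, remainder 1112
⌊5649/1112⌋ = 5, remainder 89
⌊1112/89⌋ = 12, remainder 44
⌊89/44⌋ = 2, remainder 1
⌊44/1⌋ = 44, remainder 0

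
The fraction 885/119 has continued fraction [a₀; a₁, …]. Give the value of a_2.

Repeatedly divide and take the remainder:
⌊885/119⌋ = 7, remainder 52
⌊119/52⌋ = 2, remainder 15
⌊52/15⌋ = 3, remainder 7

3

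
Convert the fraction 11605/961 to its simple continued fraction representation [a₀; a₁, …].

11605 = 12·961 + 73, so a_0 = 12
961 = 13·73 + 12, so a_1 = 13
73 = 6·12 + 1, so a_2 = 6
12 = 12·1 + 0, so a_3 = 12

[12; 13, 6, 12]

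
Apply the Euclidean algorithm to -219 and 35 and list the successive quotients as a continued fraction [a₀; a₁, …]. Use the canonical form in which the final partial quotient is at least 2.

-219 = -7·35 + 26, so a_0 = -7
35 = 1·26 + 9, so a_1 = 1
26 = 2·9 + 8, so a_2 = 2
9 = 1·8 + 1, so a_3 = 1
8 = 8·1 + 0, so a_4 = 8

[-7; 1, 2, 1, 8]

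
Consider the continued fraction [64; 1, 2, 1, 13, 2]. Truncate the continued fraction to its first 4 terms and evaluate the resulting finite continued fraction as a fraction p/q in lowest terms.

Start with 1.
2 + 1/(1/1) = 2 + 1/1 = 3/1
1 + 1/(3/1) = 1 + 1/3 = 4/3
64 + 1/(4/3) = 64 + 3/4 = 259/4

259/4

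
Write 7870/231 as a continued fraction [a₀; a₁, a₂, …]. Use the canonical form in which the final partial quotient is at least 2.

[34; 14, 2, 3, 2]

Run the Euclidean algorithm, recording each quotient:
⌊7870/231⌋ = 34, remainder 16
⌊231/16⌋ = 14, remainder 7
⌊16/7⌋ = 2, remainder 2
⌊7/2⌋ = 3, remainder 1
⌊2/1⌋ = 2, remainder 0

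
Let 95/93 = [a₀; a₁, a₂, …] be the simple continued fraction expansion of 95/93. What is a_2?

Run the Euclidean algorithm, recording each quotient:
95 = 1·93 + 2, so a_0 = 1
93 = 46·2 + 1, so a_1 = 46
2 = 2·1 + 0, so a_2 = 2

2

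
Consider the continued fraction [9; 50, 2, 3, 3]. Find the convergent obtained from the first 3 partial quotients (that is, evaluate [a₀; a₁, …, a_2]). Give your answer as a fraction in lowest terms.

911/101

a_0 = 9: 9/1
a_1 = 50: 451/50
a_2 = 2: 911/101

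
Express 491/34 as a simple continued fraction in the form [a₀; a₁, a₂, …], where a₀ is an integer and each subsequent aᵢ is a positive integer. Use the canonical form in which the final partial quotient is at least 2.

Repeatedly divide and take the remainder:
491 ÷ 34 → quotient 14, remainder 15
34 ÷ 15 → quotient 2, remainder 4
15 ÷ 4 → quotient 3, remainder 3
4 ÷ 3 → quotient 1, remainder 1
3 ÷ 1 → quotient 3, remainder 0

[14; 2, 3, 1, 3]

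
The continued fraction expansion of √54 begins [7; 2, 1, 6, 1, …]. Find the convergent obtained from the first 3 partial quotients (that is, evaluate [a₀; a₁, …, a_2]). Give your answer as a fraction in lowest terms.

a_0 = 7: 7/1
a_1 = 2: 15/2
a_2 = 1: 22/3

22/3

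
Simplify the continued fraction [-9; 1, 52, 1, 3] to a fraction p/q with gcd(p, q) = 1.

-1724/215

Starting at the tail and folding back:
Start with 3.
1 + 1/(3/1) = 1 + 1/3 = 4/3
52 + 1/(4/3) = 52 + 3/4 = 211/4
1 + 1/(211/4) = 1 + 4/211 = 215/211
-9 + 1/(215/211) = -9 + 211/215 = -1724/215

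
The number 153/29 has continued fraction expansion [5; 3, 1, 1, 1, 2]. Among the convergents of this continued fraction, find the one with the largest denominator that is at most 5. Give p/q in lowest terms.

21/4

List convergents until the denominator exceeds the bound:
a_0 = 5: 5/1  (≤ bound)
a_1 = 3: 16/3  (≤ bound)
a_2 = 1: 21/4  (≤ bound)
a_3 = 1: 37/7  (> 5, stop)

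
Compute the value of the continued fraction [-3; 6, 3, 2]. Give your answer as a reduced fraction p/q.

-125/44

Work from the innermost term outward:
Start with 2.
3 + 1/(2/1) = 3 + 1/2 = 7/2
6 + 1/(7/2) = 6 + 2/7 = 44/7
-3 + 1/(44/7) = -3 + 7/44 = -125/44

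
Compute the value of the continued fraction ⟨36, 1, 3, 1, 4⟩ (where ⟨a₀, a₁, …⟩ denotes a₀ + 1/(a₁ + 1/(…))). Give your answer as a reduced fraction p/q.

883/24

Start with 4.
1 + 1/(4/1) = 1 + 1/4 = 5/4
3 + 1/(5/4) = 3 + 4/5 = 19/5
1 + 1/(19/5) = 1 + 5/19 = 24/19
36 + 1/(24/19) = 36 + 19/24 = 883/24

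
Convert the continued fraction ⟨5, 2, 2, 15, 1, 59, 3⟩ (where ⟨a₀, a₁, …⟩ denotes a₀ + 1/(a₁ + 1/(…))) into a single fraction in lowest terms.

80102/14827

Start with 3.
59 + 1/(3/1) = 59 + 1/3 = 178/3
1 + 1/(178/3) = 1 + 3/178 = 181/178
15 + 1/(181/178) = 15 + 178/181 = 2893/181
2 + 1/(2893/181) = 2 + 181/2893 = 5967/2893
2 + 1/(5967/2893) = 2 + 2893/5967 = 14827/5967
5 + 1/(14827/5967) = 5 + 5967/14827 = 80102/14827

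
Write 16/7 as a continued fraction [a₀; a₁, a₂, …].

Apply division with remainder until the remainder is 0:
⌊16/7⌋ = 2, remainder 2
⌊7/2⌋ = 3, remainder 1
⌊2/1⌋ = 2, remainder 0

[2; 3, 2]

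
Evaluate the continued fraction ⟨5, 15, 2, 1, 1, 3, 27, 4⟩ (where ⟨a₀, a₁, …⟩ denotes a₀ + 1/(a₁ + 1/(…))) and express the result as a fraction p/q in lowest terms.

154487/30501

Compute successive convergents:
a_0 = 5: 5/1
a_1 = 15: 76/15
a_2 = 2: 157/31
a_3 = 1: 233/46
a_4 = 1: 390/77
a_5 = 3: 1403/277
a_6 = 27: 38271/7556
a_7 = 4: 154487/30501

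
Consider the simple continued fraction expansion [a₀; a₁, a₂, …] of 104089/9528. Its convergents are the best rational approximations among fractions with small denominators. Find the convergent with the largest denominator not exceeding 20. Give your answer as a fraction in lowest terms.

142/13

List convergents until the denominator exceeds the bound:
a_0 = 10: 10/1  (≤ bound)
a_1 = 1: 11/1  (≤ bound)
a_2 = 12: 142/13  (≤ bound)
a_3 = 3: 437/40  (> 20, stop)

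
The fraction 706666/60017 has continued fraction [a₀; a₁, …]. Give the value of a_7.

44

Run the Euclidean algorithm, recording each quotient:
⌊706666/60017⌋ = 11, remainder 46479
⌊60017/46479⌋ = 1, remainder 13538
⌊46479/13538⌋ = 3, remainder 5865
⌊13538/5865⌋ = 2, remainder 1808
⌊5865/1808⌋ = 3, remainder 441
⌊1808/441⌋ = 4, remainder 44
⌊441/44⌋ = 10, remainder 1
⌊44/1⌋ = 44, remainder 0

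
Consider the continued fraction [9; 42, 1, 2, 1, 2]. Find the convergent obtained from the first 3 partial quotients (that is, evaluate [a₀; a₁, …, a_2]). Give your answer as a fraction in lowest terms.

Start with 1.
42 + 1/(1/1) = 42 + 1/1 = 43/1
9 + 1/(43/1) = 9 + 1/43 = 388/43

388/43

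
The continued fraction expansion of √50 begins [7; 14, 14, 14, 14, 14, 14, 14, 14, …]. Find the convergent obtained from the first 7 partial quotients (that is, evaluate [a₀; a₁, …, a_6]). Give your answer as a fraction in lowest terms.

Compute successive convergents:
a_0 = 7: 7/1
a_1 = 14: 99/14
a_2 = 14: 1393/197
a_3 = 14: 19601/2772
a_4 = 14: 275807/39005
a_5 = 14: 3880899/548842
a_6 = 14: 54608393/7722793

54608393/7722793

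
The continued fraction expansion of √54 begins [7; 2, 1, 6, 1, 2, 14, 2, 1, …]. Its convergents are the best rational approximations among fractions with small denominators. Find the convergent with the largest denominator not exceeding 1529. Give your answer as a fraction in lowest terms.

a_0 = 7: 7/1  (≤ bound)
a_1 = 2: 15/2  (≤ bound)
a_2 = 1: 22/3  (≤ bound)
a_3 = 6: 147/20  (≤ bound)
a_4 = 1: 169/23  (≤ bound)
a_5 = 2: 485/66  (≤ bound)
a_6 = 14: 6959/947  (≤ bound)
a_7 = 2: 14403/1960  (> 1529, stop)

6959/947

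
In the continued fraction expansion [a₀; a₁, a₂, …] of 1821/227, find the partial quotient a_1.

Repeatedly divide and take the remainder:
1821 ÷ 227 → quotient 8, remainder 5
227 ÷ 5 → quotient 45, remainder 2

45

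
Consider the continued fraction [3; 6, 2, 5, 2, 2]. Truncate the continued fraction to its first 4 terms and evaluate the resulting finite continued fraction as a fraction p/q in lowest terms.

Starting at the tail and folding back:
Start with 5.
2 + 1/(5/1) = 2 + 1/5 = 11/5
6 + 1/(11/5) = 6 + 5/11 = 71/11
3 + 1/(71/11) = 3 + 11/71 = 224/71

224/71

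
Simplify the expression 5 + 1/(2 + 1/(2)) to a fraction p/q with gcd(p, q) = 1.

Starting at the tail and folding back:
Start with 2.
2 + 1/(2/1) = 2 + 1/2 = 5/2
5 + 1/(5/2) = 5 + 2/5 = 27/5

27/5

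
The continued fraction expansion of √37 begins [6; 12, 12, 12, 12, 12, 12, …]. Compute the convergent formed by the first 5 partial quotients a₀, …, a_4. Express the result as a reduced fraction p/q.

a_0 = 6: 6/1
a_1 = 12: 73/12
a_2 = 12: 882/145
a_3 = 12: 10657/1752
a_4 = 12: 128766/21169

128766/21169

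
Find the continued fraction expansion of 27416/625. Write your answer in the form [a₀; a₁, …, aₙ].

⌊27416/625⌋ = 43, remainder 541
⌊625/541⌋ = 1, remainder 84
⌊541/84⌋ = 6, remainder 37
⌊84/37⌋ = 2, remainder 10
⌊37/10⌋ = 3, remainder 7
⌊10/7⌋ = 1, remainder 3
⌊7/3⌋ = 2, remainder 1
⌊3/1⌋ = 3, remainder 0

[43; 1, 6, 2, 3, 1, 2, 3]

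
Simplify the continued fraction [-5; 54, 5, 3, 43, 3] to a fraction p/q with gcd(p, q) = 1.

a_0 = -5: -5/1
a_1 = 54: -269/54
a_2 = 5: -1350/271
a_3 = 3: -4319/867
a_4 = 43: -187067/37552
a_5 = 3: -565520/113523

-565520/113523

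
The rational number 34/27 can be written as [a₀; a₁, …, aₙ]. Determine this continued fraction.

[1; 3, 1, 6]

34 = 1·27 + 7, so a_0 = 1
27 = 3·7 + 6, so a_1 = 3
7 = 1·6 + 1, so a_2 = 1
6 = 6·1 + 0, so a_3 = 6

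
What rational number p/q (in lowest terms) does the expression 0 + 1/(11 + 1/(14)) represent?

Starting at the tail and folding back:
Start with 14.
11 + 1/(14/1) = 11 + 1/14 = 155/14
0 + 1/(155/14) = 0 + 14/155 = 14/155

14/155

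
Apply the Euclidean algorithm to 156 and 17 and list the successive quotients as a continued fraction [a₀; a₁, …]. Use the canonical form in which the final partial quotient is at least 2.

[9; 5, 1, 2]

156 ÷ 17 → quotient 9, remainder 3
17 ÷ 3 → quotient 5, remainder 2
3 ÷ 2 → quotient 1, remainder 1
2 ÷ 1 → quotient 2, remainder 0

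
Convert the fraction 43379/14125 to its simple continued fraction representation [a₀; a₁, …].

[3; 14, 14, 1, 1, 4, 2, 3]

43379 = 3·14125 + 1004, so a_0 = 3
14125 = 14·1004 + 69, so a_1 = 14
1004 = 14·69 + 38, so a_2 = 14
69 = 1·38 + 31, so a_3 = 1
38 = 1·31 + 7, so a_4 = 1
31 = 4·7 + 3, so a_5 = 4
7 = 2·3 + 1, so a_6 = 2
3 = 3·1 + 0, so a_7 = 3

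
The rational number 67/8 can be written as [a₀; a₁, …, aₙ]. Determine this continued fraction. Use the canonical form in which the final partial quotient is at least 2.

67 ÷ 8 → quotient 8, remainder 3
8 ÷ 3 → quotient 2, remainder 2
3 ÷ 2 → quotient 1, remainder 1
2 ÷ 1 → quotient 2, remainder 0

[8; 2, 1, 2]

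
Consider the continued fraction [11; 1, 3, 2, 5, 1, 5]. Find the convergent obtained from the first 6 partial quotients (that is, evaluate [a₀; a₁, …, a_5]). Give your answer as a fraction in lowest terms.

683/58

Start with 1.
5 + 1/(1/1) = 5 + 1/1 = 6/1
2 + 1/(6/1) = 2 + 1/6 = 13/6
3 + 1/(13/6) = 3 + 6/13 = 45/13
1 + 1/(45/13) = 1 + 13/45 = 58/45
11 + 1/(58/45) = 11 + 45/58 = 683/58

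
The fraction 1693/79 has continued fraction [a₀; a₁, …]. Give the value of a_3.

11

1693 ÷ 79 → quotient 21, remainder 34
79 ÷ 34 → quotient 2, remainder 11
34 ÷ 11 → quotient 3, remainder 1
11 ÷ 1 → quotient 11, remainder 0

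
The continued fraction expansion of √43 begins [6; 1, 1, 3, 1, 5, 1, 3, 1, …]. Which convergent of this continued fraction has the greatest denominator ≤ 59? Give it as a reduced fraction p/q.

a_0 = 6: 6/1  (≤ bound)
a_1 = 1: 7/1  (≤ bound)
a_2 = 1: 13/2  (≤ bound)
a_3 = 3: 46/7  (≤ bound)
a_4 = 1: 59/9  (≤ bound)
a_5 = 5: 341/52  (≤ bound)
a_6 = 1: 400/61  (> 59, stop)

341/52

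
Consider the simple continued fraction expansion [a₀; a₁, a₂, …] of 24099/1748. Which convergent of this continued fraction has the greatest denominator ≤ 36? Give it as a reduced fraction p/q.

193/14

a_0 = 13: 13/1  (≤ bound)
a_1 = 1: 14/1  (≤ bound)
a_2 = 3: 55/4  (≤ bound)
a_3 = 1: 69/5  (≤ bound)
a_4 = 2: 193/14  (≤ bound)
a_5 = 5: 1034/75  (> 36, stop)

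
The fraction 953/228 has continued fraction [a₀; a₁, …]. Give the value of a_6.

Run the Euclidean algorithm, recording each quotient:
⌊953/228⌋ = 4, remainder 41
⌊228/41⌋ = 5, remainder 23
⌊41/23⌋ = 1, remainder 18
⌊23/18⌋ = 1, remainder 5
⌊18/5⌋ = 3, remainder 3
⌊5/3⌋ = 1, remainder 2
⌊3/2⌋ = 1, remainder 1

1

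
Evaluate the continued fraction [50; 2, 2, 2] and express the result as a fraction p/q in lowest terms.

Build up convergents one term at a time:
a_0 = 50: 50/1
a_1 = 2: 101/2
a_2 = 2: 252/5
a_3 = 2: 605/12

605/12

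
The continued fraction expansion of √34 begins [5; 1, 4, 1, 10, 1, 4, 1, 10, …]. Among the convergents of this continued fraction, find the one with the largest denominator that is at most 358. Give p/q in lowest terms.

List convergents until the denominator exceeds the bound:
a_0 = 5: 5/1  (≤ bound)
a_1 = 1: 6/1  (≤ bound)
a_2 = 4: 29/5  (≤ bound)
a_3 = 1: 35/6  (≤ bound)
a_4 = 10: 379/65  (≤ bound)
a_5 = 1: 414/71  (≤ bound)
a_6 = 4: 2035/349  (≤ bound)
a_7 = 1: 2449/420  (> 358, stop)

2035/349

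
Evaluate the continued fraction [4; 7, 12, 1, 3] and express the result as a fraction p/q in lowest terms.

1495/361

Collapse the nested fraction from the inside out:
Start with 3.
1 + 1/(3/1) = 1 + 1/3 = 4/3
12 + 1/(4/3) = 12 + 3/4 = 51/4
7 + 1/(51/4) = 7 + 4/51 = 361/51
4 + 1/(361/51) = 4 + 51/361 = 1495/361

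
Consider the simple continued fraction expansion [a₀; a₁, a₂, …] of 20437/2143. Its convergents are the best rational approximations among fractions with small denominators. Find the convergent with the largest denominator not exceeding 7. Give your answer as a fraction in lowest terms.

19/2

a_0 = 9: 9/1  (≤ bound)
a_1 = 1: 10/1  (≤ bound)
a_2 = 1: 19/2  (≤ bound)
a_3 = 6: 124/13  (> 7, stop)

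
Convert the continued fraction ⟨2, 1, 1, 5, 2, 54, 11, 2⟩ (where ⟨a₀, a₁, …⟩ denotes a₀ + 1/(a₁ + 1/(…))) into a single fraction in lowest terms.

76528/30109

Start with 2.
11 + 1/(2/1) = 11 + 1/2 = 23/2
54 + 1/(23/2) = 54 + 2/23 = 1244/23
2 + 1/(1244/23) = 2 + 23/1244 = 2511/1244
5 + 1/(2511/1244) = 5 + 1244/2511 = 13799/2511
1 + 1/(13799/2511) = 1 + 2511/13799 = 16310/13799
1 + 1/(16310/13799) = 1 + 13799/16310 = 30109/16310
2 + 1/(30109/16310) = 2 + 16310/30109 = 76528/30109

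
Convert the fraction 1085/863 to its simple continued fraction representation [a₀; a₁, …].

[1; 3, 1, 7, 1, 7, 3]

1085 = 1·863 + 222, so a_0 = 1
863 = 3·222 + 197, so a_1 = 3
222 = 1·197 + 25, so a_2 = 1
197 = 7·25 + 22, so a_3 = 7
25 = 1·22 + 3, so a_4 = 1
22 = 7·3 + 1, so a_5 = 7
3 = 3·1 + 0, so a_6 = 3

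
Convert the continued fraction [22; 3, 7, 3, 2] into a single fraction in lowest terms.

a_0 = 22: 22/1
a_1 = 3: 67/3
a_2 = 7: 491/22
a_3 = 3: 1540/69
a_4 = 2: 3571/160

3571/160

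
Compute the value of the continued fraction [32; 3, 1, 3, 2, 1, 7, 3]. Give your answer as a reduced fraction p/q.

38073/1180

Collapse the nested fraction from the inside out:
Start with 3.
7 + 1/(3/1) = 7 + 1/3 = 22/3
1 + 1/(22/3) = 1 + 3/22 = 25/22
2 + 1/(25/22) = 2 + 22/25 = 72/25
3 + 1/(72/25) = 3 + 25/72 = 241/72
1 + 1/(241/72) = 1 + 72/241 = 313/241
3 + 1/(313/241) = 3 + 241/313 = 1180/313
32 + 1/(1180/313) = 32 + 313/1180 = 38073/1180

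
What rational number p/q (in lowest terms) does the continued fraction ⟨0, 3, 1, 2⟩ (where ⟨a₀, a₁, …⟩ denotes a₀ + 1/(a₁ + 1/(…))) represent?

3/11

Start with 2.
1 + 1/(2/1) = 1 + 1/2 = 3/2
3 + 1/(3/2) = 3 + 2/3 = 11/3
0 + 1/(11/3) = 0 + 3/11 = 3/11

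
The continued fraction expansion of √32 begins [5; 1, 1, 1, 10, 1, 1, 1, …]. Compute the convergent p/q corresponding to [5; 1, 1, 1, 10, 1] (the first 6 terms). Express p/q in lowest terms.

198/35

Starting at the tail and folding back:
Start with 1.
10 + 1/(1/1) = 10 + 1/1 = 11/1
1 + 1/(11/1) = 1 + 1/11 = 12/11
1 + 1/(12/11) = 1 + 11/12 = 23/12
1 + 1/(23/12) = 1 + 12/23 = 35/23
5 + 1/(35/23) = 5 + 23/35 = 198/35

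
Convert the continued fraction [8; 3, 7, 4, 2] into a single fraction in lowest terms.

1697/204

Starting at the tail and folding back:
Start with 2.
4 + 1/(2/1) = 4 + 1/2 = 9/2
7 + 1/(9/2) = 7 + 2/9 = 65/9
3 + 1/(65/9) = 3 + 9/65 = 204/65
8 + 1/(204/65) = 8 + 65/204 = 1697/204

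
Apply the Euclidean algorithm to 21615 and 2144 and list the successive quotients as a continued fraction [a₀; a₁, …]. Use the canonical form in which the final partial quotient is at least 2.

[10; 12, 3, 1, 43]

Repeatedly divide and take the remainder:
21615 ÷ 2144 → quotient 10, remainder 175
2144 ÷ 175 → quotient 12, remainder 44
175 ÷ 44 → quotient 3, remainder 43
44 ÷ 43 → quotient 1, remainder 1
43 ÷ 1 → quotient 43, remainder 0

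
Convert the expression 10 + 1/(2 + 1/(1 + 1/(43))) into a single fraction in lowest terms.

a_0 = 10: 10/1
a_1 = 2: 21/2
a_2 = 1: 31/3
a_3 = 43: 1354/131

1354/131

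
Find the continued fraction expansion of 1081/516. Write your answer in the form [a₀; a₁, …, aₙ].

[2; 10, 1, 1, 7, 1, 2]

1081 = 2·516 + 49, so a_0 = 2
516 = 10·49 + 26, so a_1 = 10
49 = 1·26 + 23, so a_2 = 1
26 = 1·23 + 3, so a_3 = 1
23 = 7·3 + 2, so a_4 = 7
3 = 1·2 + 1, so a_5 = 1
2 = 2·1 + 0, so a_6 = 2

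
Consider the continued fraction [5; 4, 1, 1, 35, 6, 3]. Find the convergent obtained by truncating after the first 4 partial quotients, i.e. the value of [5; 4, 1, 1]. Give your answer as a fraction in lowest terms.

47/9

Collapse the nested fraction from the inside out:
Start with 1.
1 + 1/(1/1) = 1 + 1/1 = 2/1
4 + 1/(2/1) = 4 + 1/2 = 9/2
5 + 1/(9/2) = 5 + 2/9 = 47/9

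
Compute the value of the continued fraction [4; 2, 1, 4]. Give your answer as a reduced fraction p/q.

Start with 4.
1 + 1/(4/1) = 1 + 1/4 = 5/4
2 + 1/(5/4) = 2 + 4/5 = 14/5
4 + 1/(14/5) = 4 + 5/14 = 61/14

61/14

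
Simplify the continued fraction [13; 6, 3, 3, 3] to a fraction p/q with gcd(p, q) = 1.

2737/208

Build up convergents one term at a time:
a_0 = 13: 13/1
a_1 = 6: 79/6
a_2 = 3: 250/19
a_3 = 3: 829/63
a_4 = 3: 2737/208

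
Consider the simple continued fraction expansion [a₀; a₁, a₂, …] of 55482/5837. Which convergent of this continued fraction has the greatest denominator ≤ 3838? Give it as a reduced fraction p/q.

26377/2775

a_0 = 9: 9/1  (≤ bound)
a_1 = 1: 10/1  (≤ bound)
a_2 = 1: 19/2  (≤ bound)
a_3 = 47: 903/95  (≤ bound)
a_4 = 2: 1825/192  (≤ bound)
a_5 = 1: 2728/287  (≤ bound)
a_6 = 9: 26377/2775  (≤ bound)
a_7 = 2: 55482/5837  (> 3838, stop)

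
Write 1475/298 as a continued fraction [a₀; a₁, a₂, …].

Repeatedly divide and take the remainder:
1475 = 4·298 + 283, so a_0 = 4
298 = 1·283 + 15, so a_1 = 1
283 = 18·15 + 13, so a_2 = 18
15 = 1·13 + 2, so a_3 = 1
13 = 6·2 + 1, so a_4 = 6
2 = 2·1 + 0, so a_5 = 2

[4; 1, 18, 1, 6, 2]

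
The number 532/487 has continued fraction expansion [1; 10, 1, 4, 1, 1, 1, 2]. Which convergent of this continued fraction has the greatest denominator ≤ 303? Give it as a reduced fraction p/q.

a_0 = 1: 1/1  (≤ bound)
a_1 = 10: 11/10  (≤ bound)
a_2 = 1: 12/11  (≤ bound)
a_3 = 4: 59/54  (≤ bound)
a_4 = 1: 71/65  (≤ bound)
a_5 = 1: 130/119  (≤ bound)
a_6 = 1: 201/184  (≤ bound)
a_7 = 2: 532/487  (> 303, stop)

201/184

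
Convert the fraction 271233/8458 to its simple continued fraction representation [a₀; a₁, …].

[32; 14, 1, 1, 1, 13, 14]

Apply division with remainder until the remainder is 0:
271233 ÷ 8458 → quotient 32, remainder 577
8458 ÷ 577 → quotient 14, remainder 380
577 ÷ 380 → quotient 1, remainder 197
380 ÷ 197 → quotient 1, remainder 183
197 ÷ 183 → quotient 1, remainder 14
183 ÷ 14 → quotient 13, remainder 1
14 ÷ 1 → quotient 14, remainder 0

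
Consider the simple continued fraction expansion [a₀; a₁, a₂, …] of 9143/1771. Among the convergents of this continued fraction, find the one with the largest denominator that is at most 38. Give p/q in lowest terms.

List convergents until the denominator exceeds the bound:
a_0 = 5: 5/1  (≤ bound)
a_1 = 6: 31/6  (≤ bound)
a_2 = 6: 191/37  (≤ bound)
a_3 = 1: 222/43  (> 38, stop)

191/37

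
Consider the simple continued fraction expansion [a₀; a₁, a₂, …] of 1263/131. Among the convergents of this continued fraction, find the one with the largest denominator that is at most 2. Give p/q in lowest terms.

a_0 = 9: 9/1  (≤ bound)
a_1 = 1: 10/1  (≤ bound)
a_2 = 1: 19/2  (≤ bound)
a_3 = 1: 29/3  (> 2, stop)

19/2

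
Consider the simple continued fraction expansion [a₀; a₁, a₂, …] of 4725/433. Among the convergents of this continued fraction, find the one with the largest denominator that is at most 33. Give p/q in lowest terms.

a_0 = 10: 10/1  (≤ bound)
a_1 = 1: 11/1  (≤ bound)
a_2 = 10: 120/11  (≤ bound)
a_3 = 2: 251/23  (≤ bound)
a_4 = 1: 371/34  (> 33, stop)

251/23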